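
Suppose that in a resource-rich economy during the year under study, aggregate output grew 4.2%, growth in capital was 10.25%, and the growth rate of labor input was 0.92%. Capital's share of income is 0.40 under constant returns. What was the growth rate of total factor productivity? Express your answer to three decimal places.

-0.452%

Labor's share = 1 − 0.4 = 0.6.
Capital: 0.4 × 10.25 = 4.1 pp.
Labor input: 0.6 × 0.92 = 0.552 pp.
TFP growth = 4.2 − 4.652 = -0.452%.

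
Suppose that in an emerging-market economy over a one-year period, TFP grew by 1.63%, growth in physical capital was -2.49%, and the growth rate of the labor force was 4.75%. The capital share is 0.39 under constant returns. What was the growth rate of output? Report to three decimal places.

3.556%

Labor's share = 1 − 0.39 = 0.61.
Physical capital: 0.39 × (-2.49) = -0.9711 pp.
The labor force: 0.61 × 4.75 = 2.8975 pp.
Output growth = 1.63 + 1.9264 = 3.5564%.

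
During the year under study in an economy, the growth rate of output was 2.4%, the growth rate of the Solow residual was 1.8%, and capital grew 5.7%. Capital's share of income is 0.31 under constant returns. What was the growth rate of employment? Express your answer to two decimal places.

Labor's share = 1 − 0.31 = 0.69.
gY = gA + 0.31×5.7 + 0.69×g.
0.69×g = 2.4 − 1.8 − 1.767 = -1.167.
g = -1.167 / 0.69 = -1.6913%.

-1.69%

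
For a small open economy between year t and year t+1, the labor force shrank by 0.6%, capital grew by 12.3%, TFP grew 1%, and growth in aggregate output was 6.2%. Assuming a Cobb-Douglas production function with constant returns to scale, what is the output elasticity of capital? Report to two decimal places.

gY = gA + α·gK + (1−α)·gL, so gY − gA − gL = α(gK − gL).
6.2 − 1 + 0.6 = α × (12.3 − (-0.6)).
5.8 = 12.9 α, so α = 0.4496.

0.45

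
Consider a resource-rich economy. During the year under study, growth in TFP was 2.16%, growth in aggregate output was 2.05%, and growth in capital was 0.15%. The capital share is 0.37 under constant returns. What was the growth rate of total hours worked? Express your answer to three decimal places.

Labor's share = 1 − 0.37 = 0.63.
gY = gA + 0.37×0.15 + 0.63×g.
0.63×g = 2.05 − 2.16 − 0.0555 = -0.1655.
g = -0.1655 / 0.63 = -0.2627%.

-0.263%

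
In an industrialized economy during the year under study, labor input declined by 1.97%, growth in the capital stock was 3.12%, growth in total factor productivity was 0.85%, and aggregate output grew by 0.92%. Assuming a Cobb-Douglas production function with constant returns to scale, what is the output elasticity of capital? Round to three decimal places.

The output elasticity of capital is 0.401.

gY = gA + α·gK + (1−α)·gL, so gY − gA − gL = α(gK − gL).
0.92 − 0.85 + 1.97 = α × (3.12 − (-1.97)).
2.04 = 5.09 α, so α = 0.40079.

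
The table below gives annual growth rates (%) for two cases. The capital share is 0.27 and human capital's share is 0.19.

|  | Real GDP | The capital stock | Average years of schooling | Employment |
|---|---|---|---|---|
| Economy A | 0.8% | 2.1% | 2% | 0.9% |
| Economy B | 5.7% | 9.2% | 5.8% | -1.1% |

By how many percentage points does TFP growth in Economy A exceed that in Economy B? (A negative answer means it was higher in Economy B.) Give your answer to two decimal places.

-3.34 percentage points

Labor's share = 1 − 0.27 − 0.19 = 0.54.
Economy A: TFP = 0.8 − 0.567 − 0.38 − 0.486 = -0.633%.
Economy B: TFP = 5.7 − 2.484 − 1.102 + 0.594 = 2.708%.
Difference = -0.633 − (2.708) = -3.341 pp.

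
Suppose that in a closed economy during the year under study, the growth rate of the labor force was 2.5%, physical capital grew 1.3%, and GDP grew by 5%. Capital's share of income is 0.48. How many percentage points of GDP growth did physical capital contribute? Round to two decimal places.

0.62 pp

Contribution = share × growth = 0.48 × 1.3 = 0.624 pp.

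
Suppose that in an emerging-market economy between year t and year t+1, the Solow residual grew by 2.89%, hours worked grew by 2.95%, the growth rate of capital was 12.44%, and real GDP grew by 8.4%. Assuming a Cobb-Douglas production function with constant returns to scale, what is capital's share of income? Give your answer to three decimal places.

gY = gA + α·gK + (1−α)·gL, so gY − gA − gL = α(gK − gL).
8.4 − 2.89 − 2.95 = α × (12.44 − 2.95).
2.56 = 9.49 α, so α = 0.26976.

Capital's share of income is 0.270.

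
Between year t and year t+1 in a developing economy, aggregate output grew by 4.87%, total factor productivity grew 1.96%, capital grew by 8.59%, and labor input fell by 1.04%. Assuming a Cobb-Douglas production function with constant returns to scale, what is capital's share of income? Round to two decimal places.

gY = gA + α·gK + (1−α)·gL, so gY − gA − gL = α(gK − gL).
4.87 − 1.96 + 1.04 = α × (8.59 − (-1.04)).
3.95 = 9.63 α, so α = 0.4102.

α = 0.41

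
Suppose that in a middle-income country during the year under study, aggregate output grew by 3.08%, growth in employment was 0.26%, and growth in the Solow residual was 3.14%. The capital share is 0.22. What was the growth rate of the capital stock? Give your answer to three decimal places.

Labor's share = 1 − 0.22 = 0.78.
gY = gA + 0.78×0.26 + 0.22×g.
0.22×g = 3.08 − 3.14 − 0.2028 = -0.2628.
g = -0.2628 / 0.22 = -1.19455%.

-1.195%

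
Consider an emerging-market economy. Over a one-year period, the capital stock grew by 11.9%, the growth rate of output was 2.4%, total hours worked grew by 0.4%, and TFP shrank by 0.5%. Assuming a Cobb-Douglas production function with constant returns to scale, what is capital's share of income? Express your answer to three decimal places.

0.217

gY = gA + α·gK + (1−α)·gL, so gY − gA − gL = α(gK − gL).
2.4 + 0.5 − 0.4 = α × (11.9 − 0.4).
2.5 = 11.5 α, so α = 0.21739.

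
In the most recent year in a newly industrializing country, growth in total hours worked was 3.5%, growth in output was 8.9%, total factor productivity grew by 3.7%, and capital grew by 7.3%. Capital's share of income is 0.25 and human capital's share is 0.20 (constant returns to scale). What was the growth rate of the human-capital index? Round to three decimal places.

The human-capital index grew 7.250%.

Labor's share = 1 − 0.25 − 0.2 = 0.55.
gY = gA + 0.25×7.3 + 0.55×3.5 + 0.2×g.
0.2×g = 8.9 − 3.7 − 3.75 = 1.45.
g = 1.45 / 0.2 = 7.25%.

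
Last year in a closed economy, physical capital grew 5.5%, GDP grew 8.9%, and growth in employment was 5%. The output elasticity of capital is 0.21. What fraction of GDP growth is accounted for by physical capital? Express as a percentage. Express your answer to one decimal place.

Physical capital contributed 0.21 × 5.5 = 1.155 pp.
Share of growth = 1.155 / 8.9 × 100 = 12.978%.

13.0%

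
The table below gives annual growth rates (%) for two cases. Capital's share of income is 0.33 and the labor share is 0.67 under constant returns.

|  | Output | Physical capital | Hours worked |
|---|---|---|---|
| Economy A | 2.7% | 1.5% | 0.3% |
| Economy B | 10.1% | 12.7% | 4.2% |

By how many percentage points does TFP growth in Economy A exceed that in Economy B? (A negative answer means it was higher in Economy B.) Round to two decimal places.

-1.09 percentage points

Labor's share = 1 − 0.33 = 0.67.
Economy A: TFP = 2.7 − 0.495 − 0.201 = 2.004%.
Economy B: TFP = 10.1 − 4.191 − 2.814 = 3.095%.
Difference = 2.004 − (3.095) = -1.091 pp.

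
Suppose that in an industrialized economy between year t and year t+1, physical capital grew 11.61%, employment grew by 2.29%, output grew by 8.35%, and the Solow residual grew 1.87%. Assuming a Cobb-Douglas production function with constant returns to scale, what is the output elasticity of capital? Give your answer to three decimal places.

gY = gA + α·gK + (1−α)·gL, so gY − gA − gL = α(gK − gL).
8.35 − 1.87 − 2.29 = α × (11.61 − 2.29).
4.19 = 9.32 α, so α = 0.44957.

0.450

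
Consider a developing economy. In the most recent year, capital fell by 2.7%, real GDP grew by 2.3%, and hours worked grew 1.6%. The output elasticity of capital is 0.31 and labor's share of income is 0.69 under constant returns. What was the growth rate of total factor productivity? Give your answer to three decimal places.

2.033%

Labor's share = 1 − 0.31 = 0.69.
Capital: 0.31 × (-2.7) = -0.837 pp.
Hours worked: 0.69 × 1.6 = 1.104 pp.
TFP growth = 2.3 − 0.267 = 2.033%.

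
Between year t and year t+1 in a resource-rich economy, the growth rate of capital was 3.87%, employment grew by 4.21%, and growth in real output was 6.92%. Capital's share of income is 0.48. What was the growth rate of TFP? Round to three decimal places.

TFP grew 2.873%.

Labor's share = 1 − 0.48 = 0.52.
Capital: 0.48 × 3.87 = 1.8576 pp.
Employment: 0.52 × 4.21 = 2.1892 pp.
TFP growth = 6.92 − 4.0468 = 2.8732%.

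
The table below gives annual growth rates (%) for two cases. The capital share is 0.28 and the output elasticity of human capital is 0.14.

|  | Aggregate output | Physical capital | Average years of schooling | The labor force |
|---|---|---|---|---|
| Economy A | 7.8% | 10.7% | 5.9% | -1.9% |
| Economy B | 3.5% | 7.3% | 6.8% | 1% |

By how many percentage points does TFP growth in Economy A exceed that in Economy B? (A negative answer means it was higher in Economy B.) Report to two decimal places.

5.16 percentage points

Labor's share = 1 − 0.28 − 0.14 = 0.58.
Economy A: TFP = 7.8 − 2.996 − 0.826 + 1.102 = 5.08%.
Economy B: TFP = 3.5 − 2.044 − 0.952 − 0.58 = -0.076%.
Difference = 5.08 − (-0.076) = 5.156 pp.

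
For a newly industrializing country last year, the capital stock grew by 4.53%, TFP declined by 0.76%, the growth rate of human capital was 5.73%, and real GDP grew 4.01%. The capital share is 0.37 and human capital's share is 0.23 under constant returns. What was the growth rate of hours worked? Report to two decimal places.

Hours worked growth was 4.44%.

Labor's share = 1 − 0.37 − 0.23 = 0.4.
gY = gA + 0.37×4.53 + 0.23×5.73 + 0.4×g.
0.4×g = 4.01 + 0.76 − 2.994 = 1.776.
g = 1.776 / 0.4 = 4.44%.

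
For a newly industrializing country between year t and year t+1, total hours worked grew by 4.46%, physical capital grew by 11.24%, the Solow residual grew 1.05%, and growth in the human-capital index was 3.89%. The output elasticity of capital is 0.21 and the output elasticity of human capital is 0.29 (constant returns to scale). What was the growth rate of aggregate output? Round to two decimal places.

Labor's share = 1 − 0.21 − 0.29 = 0.5.
Physical capital: 0.21 × 11.24 = 2.3604 pp.
The human-capital index: 0.29 × 3.89 = 1.1281 pp.
Total hours worked: 0.5 × 4.46 = 2.23 pp.
Output growth = 1.05 + 5.7185 = 6.7685%.

6.77%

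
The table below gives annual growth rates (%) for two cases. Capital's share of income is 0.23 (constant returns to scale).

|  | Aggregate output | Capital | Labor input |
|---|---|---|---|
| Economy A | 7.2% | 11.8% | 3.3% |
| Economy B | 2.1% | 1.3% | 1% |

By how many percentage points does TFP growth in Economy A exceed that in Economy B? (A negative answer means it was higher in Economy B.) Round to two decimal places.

0.91 percentage points

Labor's share = 1 − 0.23 = 0.77.
Economy A: TFP = 7.2 − 2.714 − 2.541 = 1.945%.
Economy B: TFP = 2.1 − 0.299 − 0.77 = 1.031%.
Difference = 1.945 − (1.031) = 0.914 pp.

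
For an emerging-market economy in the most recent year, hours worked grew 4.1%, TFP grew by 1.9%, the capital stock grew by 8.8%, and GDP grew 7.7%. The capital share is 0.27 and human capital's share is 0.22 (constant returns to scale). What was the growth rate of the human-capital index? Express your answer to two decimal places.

The human-capital index growth was 6.06%.

Labor's share = 1 − 0.27 − 0.22 = 0.51.
gY = gA + 0.27×8.8 + 0.51×4.1 + 0.22×g.
0.22×g = 7.7 − 1.9 − 4.467 = 1.333.
g = 1.333 / 0.22 = 6.0591%.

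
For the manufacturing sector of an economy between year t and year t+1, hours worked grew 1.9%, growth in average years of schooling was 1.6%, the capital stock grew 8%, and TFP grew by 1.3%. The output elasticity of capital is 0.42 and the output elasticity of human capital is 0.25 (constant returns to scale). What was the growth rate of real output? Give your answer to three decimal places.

Labor's share = 1 − 0.42 − 0.25 = 0.33.
The capital stock: 0.42 × 8 = 3.36 pp.
Average years of schooling: 0.25 × 1.6 = 0.4 pp.
Hours worked: 0.33 × 1.9 = 0.627 pp.
Output growth = 1.3 + 4.387 = 5.687%.

5.687%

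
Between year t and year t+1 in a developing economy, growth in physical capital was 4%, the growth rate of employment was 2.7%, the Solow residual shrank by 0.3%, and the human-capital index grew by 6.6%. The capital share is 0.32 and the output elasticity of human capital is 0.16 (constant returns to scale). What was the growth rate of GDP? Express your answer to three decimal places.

GDP growth was 3.440%.

Labor's share = 1 − 0.32 − 0.16 = 0.52.
Physical capital: 0.32 × 4 = 1.28 pp.
The human-capital index: 0.16 × 6.6 = 1.056 pp.
Employment: 0.52 × 2.7 = 1.404 pp.
Output growth = -0.3 + 3.74 = 3.44%.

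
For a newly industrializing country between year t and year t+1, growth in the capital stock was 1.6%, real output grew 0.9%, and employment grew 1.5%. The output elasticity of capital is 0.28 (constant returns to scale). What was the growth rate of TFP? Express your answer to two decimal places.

-0.63%

Labor's share = 1 − 0.28 = 0.72.
The capital stock: 0.28 × 1.6 = 0.448 pp.
Employment: 0.72 × 1.5 = 1.08 pp.
TFP growth = 0.9 − 1.528 = -0.628%.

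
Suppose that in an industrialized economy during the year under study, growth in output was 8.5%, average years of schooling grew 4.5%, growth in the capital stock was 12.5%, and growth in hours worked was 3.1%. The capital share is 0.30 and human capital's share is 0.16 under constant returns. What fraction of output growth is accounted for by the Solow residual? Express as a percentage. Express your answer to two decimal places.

Labor's share = 1 − 0.3 − 0.16 = 0.54.
The capital stock: 0.3 × 12.5 = 3.75 pp.
Average years of schooling: 0.16 × 4.5 = 0.72 pp.
Hours worked: 0.54 × 3.1 = 1.674 pp.
TFP growth = 8.5 − 6.144 = 2.356%.
TFP share of growth = 2.356 / 8.5 × 100 = 27.7176%.

27.72%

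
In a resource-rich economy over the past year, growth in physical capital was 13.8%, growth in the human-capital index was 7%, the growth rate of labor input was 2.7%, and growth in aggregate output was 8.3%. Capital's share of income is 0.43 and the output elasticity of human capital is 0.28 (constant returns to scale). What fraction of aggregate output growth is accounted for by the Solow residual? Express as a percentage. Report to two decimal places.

Labor's share = 1 − 0.43 − 0.28 = 0.29.
Physical capital: 0.43 × 13.8 = 5.934 pp.
The human-capital index: 0.28 × 7 = 1.96 pp.
Labor input: 0.29 × 2.7 = 0.783 pp.
TFP growth = 8.3 − 8.677 = -0.377%.
TFP share of growth = -0.377 / 8.3 × 100 = -4.5422%.

-4.54%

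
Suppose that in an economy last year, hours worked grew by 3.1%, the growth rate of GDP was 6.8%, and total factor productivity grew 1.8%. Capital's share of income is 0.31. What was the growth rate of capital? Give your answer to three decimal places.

Capital growth was 9.229%.

Labor's share = 1 − 0.31 = 0.69.
gY = gA + 0.69×3.1 + 0.31×g.
0.31×g = 6.8 − 1.8 − 2.139 = 2.861.
g = 2.861 / 0.31 = 9.22903%.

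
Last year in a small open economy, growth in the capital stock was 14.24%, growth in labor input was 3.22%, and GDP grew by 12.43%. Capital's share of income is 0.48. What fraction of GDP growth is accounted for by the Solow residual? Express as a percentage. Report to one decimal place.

Labor's share = 1 − 0.48 = 0.52.
The capital stock: 0.48 × 14.24 = 6.8352 pp.
Labor input: 0.52 × 3.22 = 1.6744 pp.
TFP growth = 12.43 − 8.5096 = 3.9204%.
TFP share of growth = 3.9204 / 12.43 × 100 = 31.54%.

31.5%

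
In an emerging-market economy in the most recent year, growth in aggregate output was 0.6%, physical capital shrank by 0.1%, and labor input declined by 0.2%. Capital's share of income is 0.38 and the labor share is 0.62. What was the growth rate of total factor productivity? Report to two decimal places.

Labor's share = 1 − 0.38 = 0.62.
Physical capital: 0.38 × (-0.1) = -0.038 pp.
Labor input: 0.62 × (-0.2) = -0.124 pp.
TFP growth = 0.6 + 0.162 = 0.762%.

0.76%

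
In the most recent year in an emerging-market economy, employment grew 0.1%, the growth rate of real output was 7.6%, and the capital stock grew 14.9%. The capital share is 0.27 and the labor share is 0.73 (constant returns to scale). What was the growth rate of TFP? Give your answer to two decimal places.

3.50%

Labor's share = 1 − 0.27 = 0.73.
The capital stock: 0.27 × 14.9 = 4.023 pp.
Employment: 0.73 × 0.1 = 0.073 pp.
TFP growth = 7.6 − 4.096 = 3.504%.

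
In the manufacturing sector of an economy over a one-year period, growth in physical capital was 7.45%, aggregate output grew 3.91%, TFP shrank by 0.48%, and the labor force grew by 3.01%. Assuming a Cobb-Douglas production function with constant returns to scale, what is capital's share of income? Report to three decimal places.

gY = gA + α·gK + (1−α)·gL, so gY − gA − gL = α(gK − gL).
3.91 + 0.48 − 3.01 = α × (7.45 − 3.01).
1.38 = 4.44 α, so α = 0.31081.

α = 0.311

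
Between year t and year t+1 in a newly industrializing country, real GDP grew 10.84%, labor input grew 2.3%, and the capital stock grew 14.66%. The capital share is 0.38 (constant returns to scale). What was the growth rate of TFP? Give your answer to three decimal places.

3.843%

Labor's share = 1 − 0.38 = 0.62.
The capital stock: 0.38 × 14.66 = 5.5708 pp.
Labor input: 0.62 × 2.3 = 1.426 pp.
TFP growth = 10.84 − 6.9968 = 3.8432%.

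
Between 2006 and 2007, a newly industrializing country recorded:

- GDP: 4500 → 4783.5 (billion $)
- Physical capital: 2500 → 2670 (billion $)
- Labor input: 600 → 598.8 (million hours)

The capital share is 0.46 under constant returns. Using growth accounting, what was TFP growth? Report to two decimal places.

GDP growth = (4783.5 − 4500) / 4500 = 6.3%.
Physical capital growth = (2670 − 2500) / 2500 = 6.8%.
Labor input growth = (598.8 − 600) / 600 = -0.2%.
Labor's share = 1 − 0.46 = 0.54.
Physical capital: 0.46 × 6.8 = 3.128 pp.
Labor input: 0.54 × (-0.2) = -0.108 pp.
TFP growth = 6.3 − 3.02 = 3.28%.

3.28%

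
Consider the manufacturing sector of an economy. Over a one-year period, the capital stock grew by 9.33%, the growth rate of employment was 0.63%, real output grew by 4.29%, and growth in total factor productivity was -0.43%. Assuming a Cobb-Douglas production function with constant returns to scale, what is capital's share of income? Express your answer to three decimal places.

Capital's share of income is 0.470.

gY = gA + α·gK + (1−α)·gL, so gY − gA − gL = α(gK − gL).
4.29 + 0.43 − 0.63 = α × (9.33 − 0.63).
4.09 = 8.7 α, so α = 0.47011.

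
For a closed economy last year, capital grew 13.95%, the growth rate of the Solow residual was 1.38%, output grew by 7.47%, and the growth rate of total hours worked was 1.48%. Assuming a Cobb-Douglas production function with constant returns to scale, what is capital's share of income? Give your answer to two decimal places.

gY = gA + α·gK + (1−α)·gL, so gY − gA − gL = α(gK − gL).
7.47 − 1.38 − 1.48 = α × (13.95 − 1.48).
4.61 = 12.47 α, so α = 0.3697.

Capital's share of income is 0.37.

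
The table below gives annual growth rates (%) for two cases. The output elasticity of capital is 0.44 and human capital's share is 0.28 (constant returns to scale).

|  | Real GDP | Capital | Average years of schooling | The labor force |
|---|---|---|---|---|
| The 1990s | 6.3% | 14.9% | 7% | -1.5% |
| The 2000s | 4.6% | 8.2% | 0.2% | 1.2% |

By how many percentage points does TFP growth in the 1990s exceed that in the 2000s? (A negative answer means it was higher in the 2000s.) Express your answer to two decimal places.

Labor's share = 1 − 0.44 − 0.28 = 0.28.
The 1990s: TFP = 6.3 − 6.556 − 1.96 + 0.42 = -1.796%.
The 2000s: TFP = 4.6 − 3.608 − 0.056 − 0.336 = 0.6%.
Difference = -1.796 − (0.6) = -2.396 pp.

-2.40 percentage points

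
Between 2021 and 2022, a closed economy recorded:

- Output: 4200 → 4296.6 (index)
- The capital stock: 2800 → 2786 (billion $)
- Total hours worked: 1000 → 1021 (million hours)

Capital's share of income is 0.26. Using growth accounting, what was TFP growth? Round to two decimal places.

Output growth = (4296.6 − 4200) / 4200 = 2.3%.
The capital stock growth = (2786 − 2800) / 2800 = -0.5%.
Total hours worked growth = (1021 − 1000) / 1000 = 2.1%.
Labor's share = 1 − 0.26 = 0.74.
The capital stock: 0.26 × (-0.5) = -0.13 pp.
Total hours worked: 0.74 × 2.1 = 1.554 pp.
TFP growth = 2.3 − 1.424 = 0.876%.

0.88%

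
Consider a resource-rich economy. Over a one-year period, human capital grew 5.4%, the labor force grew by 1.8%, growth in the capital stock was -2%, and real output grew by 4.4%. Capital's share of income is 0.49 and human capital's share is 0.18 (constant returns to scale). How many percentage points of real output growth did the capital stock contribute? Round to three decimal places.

Contribution = share × growth = 0.49 × (-2) = -0.98 pp.

-0.980 percentage points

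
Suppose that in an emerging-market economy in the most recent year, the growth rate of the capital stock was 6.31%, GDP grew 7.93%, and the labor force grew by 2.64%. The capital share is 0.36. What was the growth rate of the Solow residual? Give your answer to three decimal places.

3.969%

Labor's share = 1 − 0.36 = 0.64.
The capital stock: 0.36 × 6.31 = 2.2716 pp.
The labor force: 0.64 × 2.64 = 1.6896 pp.
TFP growth = 7.93 − 3.9612 = 3.9688%.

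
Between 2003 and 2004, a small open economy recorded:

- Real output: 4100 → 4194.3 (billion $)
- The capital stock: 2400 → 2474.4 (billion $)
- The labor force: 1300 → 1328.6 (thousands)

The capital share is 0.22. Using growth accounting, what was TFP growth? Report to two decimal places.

-0.10%

Real output growth = (4194.3 − 4100) / 4100 = 2.3%.
The capital stock growth = (2474.4 − 2400) / 2400 = 3.1%.
The labor force growth = (1328.6 − 1300) / 1300 = 2.2%.
Labor's share = 1 − 0.22 = 0.78.
The capital stock: 0.22 × 3.1 = 0.682 pp.
The labor force: 0.78 × 2.2 = 1.716 pp.
TFP growth = 2.3 − 2.398 = -0.098%.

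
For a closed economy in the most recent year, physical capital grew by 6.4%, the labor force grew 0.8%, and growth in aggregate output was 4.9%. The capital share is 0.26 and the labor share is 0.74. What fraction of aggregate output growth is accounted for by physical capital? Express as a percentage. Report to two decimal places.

33.96%

Physical capital contributed 0.26 × 6.4 = 1.664 pp.
Share of growth = 1.664 / 4.9 × 100 = 33.9592%.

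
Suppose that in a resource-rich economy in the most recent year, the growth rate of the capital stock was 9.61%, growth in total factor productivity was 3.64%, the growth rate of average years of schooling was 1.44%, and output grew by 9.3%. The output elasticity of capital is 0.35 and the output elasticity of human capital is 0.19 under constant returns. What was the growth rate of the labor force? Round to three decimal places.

Labor's share = 1 − 0.35 − 0.19 = 0.46.
gY = gA + 0.35×9.61 + 0.19×1.44 + 0.46×g.
0.46×g = 9.3 − 3.64 − 3.6371 = 2.0229.
g = 2.0229 / 0.46 = 4.39761%.

4.398%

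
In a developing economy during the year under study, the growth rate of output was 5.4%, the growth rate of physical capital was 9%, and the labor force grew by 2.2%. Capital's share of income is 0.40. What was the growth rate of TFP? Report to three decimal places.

Labor's share = 1 − 0.4 = 0.6.
Physical capital: 0.4 × 9 = 3.6 pp.
The labor force: 0.6 × 2.2 = 1.32 pp.
TFP growth = 5.4 − 4.92 = 0.48%.

TFP grew 0.480%.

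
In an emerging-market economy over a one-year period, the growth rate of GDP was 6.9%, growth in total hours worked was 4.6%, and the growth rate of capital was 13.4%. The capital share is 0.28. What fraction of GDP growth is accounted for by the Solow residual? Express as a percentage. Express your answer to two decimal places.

The Solow residual accounted for -2.38% of growth.

Labor's share = 1 − 0.28 = 0.72.
Capital: 0.28 × 13.4 = 3.752 pp.
Total hours worked: 0.72 × 4.6 = 3.312 pp.
TFP growth = 6.9 − 7.064 = -0.164%.
TFP share of growth = -0.164 / 6.9 × 100 = -2.3768%.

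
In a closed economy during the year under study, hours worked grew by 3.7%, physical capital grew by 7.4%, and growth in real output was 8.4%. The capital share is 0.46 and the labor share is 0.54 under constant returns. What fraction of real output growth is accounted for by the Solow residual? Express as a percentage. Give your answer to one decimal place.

The Solow residual accounted for 35.7% of growth.

Labor's share = 1 − 0.46 = 0.54.
Physical capital: 0.46 × 7.4 = 3.404 pp.
Hours worked: 0.54 × 3.7 = 1.998 pp.
TFP growth = 8.4 − 5.402 = 2.998%.
TFP share of growth = 2.998 / 8.4 × 100 = 35.69%.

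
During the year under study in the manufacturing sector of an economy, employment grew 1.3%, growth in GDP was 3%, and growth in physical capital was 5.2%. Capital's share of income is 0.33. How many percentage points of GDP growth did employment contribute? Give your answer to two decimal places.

0.87

Labor's share = 1 − 0.33 = 0.67.
Contribution = share × growth = 0.67 × 1.3 = 0.871 pp.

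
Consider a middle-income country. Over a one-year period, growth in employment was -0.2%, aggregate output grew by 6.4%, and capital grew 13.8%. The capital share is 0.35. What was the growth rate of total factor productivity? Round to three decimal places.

Total factor productivity growth was 1.700%.

Labor's share = 1 − 0.35 = 0.65.
Capital: 0.35 × 13.8 = 4.83 pp.
Employment: 0.65 × (-0.2) = -0.13 pp.
TFP growth = 6.4 − 4.7 = 1.7%.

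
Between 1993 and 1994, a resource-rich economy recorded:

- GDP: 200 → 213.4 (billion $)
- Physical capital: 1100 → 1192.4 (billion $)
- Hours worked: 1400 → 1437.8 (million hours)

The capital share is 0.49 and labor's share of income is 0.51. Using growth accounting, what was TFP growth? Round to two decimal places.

GDP growth = (213.4 − 200) / 200 = 6.7%.
Physical capital growth = (1192.4 − 1100) / 1100 = 8.4%.
Hours worked growth = (1437.8 − 1400) / 1400 = 2.7%.
Labor's share = 1 − 0.49 = 0.51.
Physical capital: 0.49 × 8.4 = 4.116 pp.
Hours worked: 0.51 × 2.7 = 1.377 pp.
TFP growth = 6.7 − 5.493 = 1.207%.

TFP growth was 1.21%.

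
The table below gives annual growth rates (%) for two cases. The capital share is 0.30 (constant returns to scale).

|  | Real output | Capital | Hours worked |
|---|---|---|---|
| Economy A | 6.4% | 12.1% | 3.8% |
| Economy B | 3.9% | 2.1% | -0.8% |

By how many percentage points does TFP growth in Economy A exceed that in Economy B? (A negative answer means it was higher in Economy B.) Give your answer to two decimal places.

Labor's share = 1 − 0.3 = 0.7.
Economy A: TFP = 6.4 − 3.63 − 2.66 = 0.11%.
Economy B: TFP = 3.9 − 0.63 + 0.56 = 3.83%.
Difference = 0.11 − (3.83) = -3.72 pp.

-3.72 percentage points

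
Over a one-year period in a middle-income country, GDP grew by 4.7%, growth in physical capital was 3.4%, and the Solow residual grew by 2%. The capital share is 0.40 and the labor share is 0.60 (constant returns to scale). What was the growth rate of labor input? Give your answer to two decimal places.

Labor's share = 1 − 0.4 = 0.6.
gY = gA + 0.4×3.4 + 0.6×g.
0.6×g = 4.7 − 2 − 1.36 = 1.34.
g = 1.34 / 0.6 = 2.2333%.

2.23%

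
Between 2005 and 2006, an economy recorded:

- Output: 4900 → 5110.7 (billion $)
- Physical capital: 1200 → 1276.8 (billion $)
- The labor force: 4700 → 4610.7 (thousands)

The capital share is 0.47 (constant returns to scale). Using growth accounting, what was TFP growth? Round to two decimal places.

2.30%

Output growth = (5110.7 − 4900) / 4900 = 4.3%.
Physical capital growth = (1276.8 − 1200) / 1200 = 6.4%.
The labor force growth = (4610.7 − 4700) / 4700 = -1.9%.
Labor's share = 1 − 0.47 = 0.53.
Physical capital: 0.47 × 6.4 = 3.008 pp.
The labor force: 0.53 × (-1.9) = -1.007 pp.
TFP growth = 4.3 − 2.001 = 2.299%.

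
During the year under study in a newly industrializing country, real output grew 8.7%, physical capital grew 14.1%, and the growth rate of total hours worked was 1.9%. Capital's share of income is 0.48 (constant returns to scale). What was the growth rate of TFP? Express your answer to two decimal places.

0.94%

Labor's share = 1 − 0.48 = 0.52.
Physical capital: 0.48 × 14.1 = 6.768 pp.
Total hours worked: 0.52 × 1.9 = 0.988 pp.
TFP growth = 8.7 − 7.756 = 0.944%.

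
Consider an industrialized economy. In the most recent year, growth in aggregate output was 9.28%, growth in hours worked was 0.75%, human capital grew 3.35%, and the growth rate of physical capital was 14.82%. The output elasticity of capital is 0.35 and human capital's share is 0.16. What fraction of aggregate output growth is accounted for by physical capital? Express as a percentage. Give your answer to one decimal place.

55.9%

Physical capital contributed 0.35 × 14.82 = 5.187 pp.
Share of growth = 5.187 / 9.28 × 100 = 55.894%.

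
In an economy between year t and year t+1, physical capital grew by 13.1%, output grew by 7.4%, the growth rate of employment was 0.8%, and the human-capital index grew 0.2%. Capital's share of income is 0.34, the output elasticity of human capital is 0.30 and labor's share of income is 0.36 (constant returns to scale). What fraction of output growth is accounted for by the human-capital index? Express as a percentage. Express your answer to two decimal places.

0.81%

The human-capital index contributed 0.3 × 0.2 = 0.06 pp.
Share of growth = 0.06 / 7.4 × 100 = 0.8108%.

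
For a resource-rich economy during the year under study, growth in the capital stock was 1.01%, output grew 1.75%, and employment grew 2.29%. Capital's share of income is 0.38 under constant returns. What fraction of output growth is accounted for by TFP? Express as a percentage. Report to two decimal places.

Labor's share = 1 − 0.38 = 0.62.
The capital stock: 0.38 × 1.01 = 0.3838 pp.
Employment: 0.62 × 2.29 = 1.4198 pp.
TFP growth = 1.75 − 1.8036 = -0.0536%.
TFP share of growth = -0.0536 / 1.75 × 100 = -3.0629%.

TFP accounted for -3.06% of growth.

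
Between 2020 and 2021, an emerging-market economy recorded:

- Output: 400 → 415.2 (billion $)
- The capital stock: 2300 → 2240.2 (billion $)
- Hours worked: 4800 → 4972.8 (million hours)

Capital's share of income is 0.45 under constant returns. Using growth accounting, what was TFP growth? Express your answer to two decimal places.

TFP growth was 2.99%.

Output growth = (415.2 − 400) / 400 = 3.8%.
The capital stock growth = (2240.2 − 2300) / 2300 = -2.6%.
Hours worked growth = (4972.8 − 4800) / 4800 = 3.6%.
Labor's share = 1 − 0.45 = 0.55.
The capital stock: 0.45 × (-2.6) = -1.17 pp.
Hours worked: 0.55 × 3.6 = 1.98 pp.
TFP growth = 3.8 − 0.81 = 2.99%.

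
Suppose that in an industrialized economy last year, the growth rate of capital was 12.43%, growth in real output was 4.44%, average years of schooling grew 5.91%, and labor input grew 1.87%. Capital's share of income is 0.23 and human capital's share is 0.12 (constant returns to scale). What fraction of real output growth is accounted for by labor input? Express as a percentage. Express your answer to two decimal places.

27.38%

Labor's share = 1 − 0.23 − 0.12 = 0.65.
Labor input contributed 0.65 × 1.87 = 1.2155 pp.
Share of growth = 1.2155 / 4.44 × 100 = 27.3761%.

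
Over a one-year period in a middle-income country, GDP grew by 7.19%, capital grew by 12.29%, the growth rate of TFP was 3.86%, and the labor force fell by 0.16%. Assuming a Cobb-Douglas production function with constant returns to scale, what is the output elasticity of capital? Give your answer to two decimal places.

0.28

gY = gA + α·gK + (1−α)·gL, so gY − gA − gL = α(gK − gL).
7.19 − 3.86 + 0.16 = α × (12.29 − (-0.16)).
3.49 = 12.45 α, so α = 0.2803.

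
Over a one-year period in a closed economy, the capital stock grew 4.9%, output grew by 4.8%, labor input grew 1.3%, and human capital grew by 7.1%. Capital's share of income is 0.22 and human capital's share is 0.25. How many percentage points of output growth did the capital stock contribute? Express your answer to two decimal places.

Contribution = share × growth = 0.22 × 4.9 = 1.078 pp.

1.08 pp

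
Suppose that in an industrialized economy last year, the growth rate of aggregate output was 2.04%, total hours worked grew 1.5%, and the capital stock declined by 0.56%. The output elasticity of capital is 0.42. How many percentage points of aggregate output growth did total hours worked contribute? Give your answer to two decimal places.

0.87 percentage points

Labor's share = 1 − 0.42 = 0.58.
Contribution = share × growth = 0.58 × 1.5 = 0.87 pp.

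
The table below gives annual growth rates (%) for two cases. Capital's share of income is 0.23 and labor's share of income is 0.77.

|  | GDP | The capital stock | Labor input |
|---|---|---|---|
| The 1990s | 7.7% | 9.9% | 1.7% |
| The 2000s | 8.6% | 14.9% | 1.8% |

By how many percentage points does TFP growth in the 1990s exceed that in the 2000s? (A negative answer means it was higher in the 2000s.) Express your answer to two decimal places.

Labor's share = 1 − 0.23 = 0.77.
The 1990s: TFP = 7.7 − 2.277 − 1.309 = 4.114%.
The 2000s: TFP = 8.6 − 3.427 − 1.386 = 3.787%.
Difference = 4.114 − (3.787) = 0.327 pp.

0.33 percentage points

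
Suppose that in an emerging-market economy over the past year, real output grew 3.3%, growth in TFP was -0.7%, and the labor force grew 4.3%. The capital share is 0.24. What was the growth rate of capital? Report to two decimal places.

3.05%

Labor's share = 1 − 0.24 = 0.76.
gY = gA + 0.76×4.3 + 0.24×g.
0.24×g = 3.3 + 0.7 − 3.268 = 0.732.
g = 0.732 / 0.24 = 3.05%.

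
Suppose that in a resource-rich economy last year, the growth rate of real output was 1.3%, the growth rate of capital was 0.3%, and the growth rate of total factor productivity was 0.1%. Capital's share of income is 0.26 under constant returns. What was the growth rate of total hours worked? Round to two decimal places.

Labor's share = 1 − 0.26 = 0.74.
gY = gA + 0.26×0.3 + 0.74×g.
0.74×g = 1.3 − 0.1 − 0.078 = 1.122.
g = 1.122 / 0.74 = 1.5162%.

1.52%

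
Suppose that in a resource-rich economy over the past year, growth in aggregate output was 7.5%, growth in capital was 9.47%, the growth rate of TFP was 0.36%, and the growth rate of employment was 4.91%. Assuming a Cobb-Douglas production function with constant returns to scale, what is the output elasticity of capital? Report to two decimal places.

0.49

gY = gA + α·gK + (1−α)·gL, so gY − gA − gL = α(gK − gL).
7.5 − 0.36 − 4.91 = α × (9.47 − 4.91).
2.23 = 4.56 α, so α = 0.489.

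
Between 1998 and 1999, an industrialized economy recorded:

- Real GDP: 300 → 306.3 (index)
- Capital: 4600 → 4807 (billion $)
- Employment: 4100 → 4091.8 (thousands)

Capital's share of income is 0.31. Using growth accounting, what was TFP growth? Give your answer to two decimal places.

TFP growth was 0.84%.

Real GDP growth = (306.3 − 300) / 300 = 2.1%.
Capital growth = (4807 − 4600) / 4600 = 4.5%.
Employment growth = (4091.8 − 4100) / 4100 = -0.2%.
Labor's share = 1 − 0.31 = 0.69.
Capital: 0.31 × 4.5 = 1.395 pp.
Employment: 0.69 × (-0.2) = -0.138 pp.
TFP growth = 2.1 − 1.257 = 0.843%.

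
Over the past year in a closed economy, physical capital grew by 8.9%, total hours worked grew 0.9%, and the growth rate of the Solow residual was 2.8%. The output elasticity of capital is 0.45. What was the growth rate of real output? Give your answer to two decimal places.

7.30%

Labor's share = 1 − 0.45 = 0.55.
Physical capital: 0.45 × 8.9 = 4.005 pp.
Total hours worked: 0.55 × 0.9 = 0.495 pp.
Output growth = 2.8 + 4.5 = 7.3%.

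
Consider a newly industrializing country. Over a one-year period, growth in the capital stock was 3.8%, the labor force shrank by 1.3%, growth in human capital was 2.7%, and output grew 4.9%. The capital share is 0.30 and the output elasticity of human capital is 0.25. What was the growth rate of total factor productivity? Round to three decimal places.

Labor's share = 1 − 0.3 − 0.25 = 0.45.
The capital stock: 0.3 × 3.8 = 1.14 pp.
Human capital: 0.25 × 2.7 = 0.675 pp.
The labor force: 0.45 × (-1.3) = -0.585 pp.
TFP growth = 4.9 − 1.23 = 3.67%.

Total factor productivity grew 3.670%.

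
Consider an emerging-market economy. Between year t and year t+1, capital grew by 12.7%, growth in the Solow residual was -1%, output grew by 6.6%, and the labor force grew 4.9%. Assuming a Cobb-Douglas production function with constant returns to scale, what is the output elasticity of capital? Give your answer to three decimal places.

α = 0.346

gY = gA + α·gK + (1−α)·gL, so gY − gA − gL = α(gK − gL).
6.6 + 1 − 4.9 = α × (12.7 − 4.9).
2.7 = 7.8 α, so α = 0.34615.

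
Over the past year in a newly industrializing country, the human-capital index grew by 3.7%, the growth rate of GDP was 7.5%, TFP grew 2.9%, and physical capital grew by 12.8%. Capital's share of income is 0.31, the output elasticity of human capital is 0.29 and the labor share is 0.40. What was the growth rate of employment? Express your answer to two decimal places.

-1.10%

Labor's share = 1 − 0.31 − 0.29 = 0.4.
gY = gA + 0.31×12.8 + 0.29×3.7 + 0.4×g.
0.4×g = 7.5 − 2.9 − 5.041 = -0.441.
g = -0.441 / 0.4 = -1.1025%.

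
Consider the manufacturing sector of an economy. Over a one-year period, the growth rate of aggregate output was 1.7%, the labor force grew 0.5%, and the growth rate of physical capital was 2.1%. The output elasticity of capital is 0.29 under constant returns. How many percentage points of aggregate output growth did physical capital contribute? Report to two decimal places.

Contribution = share × growth = 0.29 × 2.1 = 0.609 pp.

0.61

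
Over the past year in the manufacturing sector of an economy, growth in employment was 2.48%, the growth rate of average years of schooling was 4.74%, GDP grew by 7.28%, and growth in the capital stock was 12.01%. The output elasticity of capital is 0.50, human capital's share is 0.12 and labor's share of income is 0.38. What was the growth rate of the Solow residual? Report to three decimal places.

-0.236%

Labor's share = 1 − 0.5 − 0.12 = 0.38.
The capital stock: 0.5 × 12.01 = 6.005 pp.
Average years of schooling: 0.12 × 4.74 = 0.5688 pp.
Employment: 0.38 × 2.48 = 0.9424 pp.
TFP growth = 7.28 − 7.5162 = -0.2362%.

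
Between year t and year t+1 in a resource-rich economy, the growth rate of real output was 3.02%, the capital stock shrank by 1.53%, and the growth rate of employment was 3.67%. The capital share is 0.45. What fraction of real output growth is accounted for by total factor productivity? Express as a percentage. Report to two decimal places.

Labor's share = 1 − 0.45 = 0.55.
The capital stock: 0.45 × (-1.53) = -0.6885 pp.
Employment: 0.55 × 3.67 = 2.0185 pp.
TFP growth = 3.02 − 1.33 = 1.69%.
TFP share of growth = 1.69 / 3.02 × 100 = 55.9603%.

Total factor productivity accounted for 55.96% of growth.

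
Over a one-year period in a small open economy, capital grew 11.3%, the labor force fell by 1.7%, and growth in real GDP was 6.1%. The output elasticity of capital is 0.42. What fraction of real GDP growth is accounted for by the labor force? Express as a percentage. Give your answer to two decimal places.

-16.16%

Labor's share = 1 − 0.42 = 0.58.
The labor force contributed 0.58 × (-1.7) = -0.986 pp.
Share of growth = -0.986 / 6.1 × 100 = -16.1639%.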